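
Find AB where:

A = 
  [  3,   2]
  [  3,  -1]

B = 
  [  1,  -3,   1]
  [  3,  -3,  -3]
AB = 
  [  9, -15,  -3]
  [  0,  -6,   6]

A is 2×2 and B is 2×3, so AB is 2×3. Each entry is (row of A)·(column of B):
AB[1,1] = (3)(1) + (2)(3) = 9
AB[1,2] = (3)(-3) + (2)(-3) = -15
AB[1,3] = (3)(1) + (2)(-3) = -3
AB[2,1] = (3)(1) + (-1)(3) = 0
AB[2,2] = (3)(-3) + (-1)(-3) = -6
AB[2,3] = (3)(1) + (-1)(-3) = 6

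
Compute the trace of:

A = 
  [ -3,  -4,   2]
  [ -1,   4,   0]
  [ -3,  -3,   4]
5

tr(A) = -3 + 4 + 4 = 5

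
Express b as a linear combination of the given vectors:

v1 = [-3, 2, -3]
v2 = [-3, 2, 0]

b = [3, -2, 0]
c1 = 0, c2 = -1

b = 0·v1 + -1·v2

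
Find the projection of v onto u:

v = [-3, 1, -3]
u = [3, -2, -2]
proj_u(v) = [-15/17, 10/17, 10/17]

v·u = (-3)(3) + (1)(-2) + (-3)(-2) = -5
u·u = (3)² + (-2)² + (-2)² = 17
proj_u(v) = (v·u / u·u) × u = (-5/17) × u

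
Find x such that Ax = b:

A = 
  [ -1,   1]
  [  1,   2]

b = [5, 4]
Row reduce the augmented matrix [A|b]:
R2 → R2 + (1)·R1
REF = 
  [ -1,   1,   5]
  [  0,   3,   9]

Back-substitution:
x₂ = 9 / 3 = 3
x₁ = (5 - (1)(3)) / (-1) = -2

x = [-2, 3]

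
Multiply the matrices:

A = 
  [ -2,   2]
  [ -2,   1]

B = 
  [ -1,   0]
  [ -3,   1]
A is 2×2 and B is 2×2, so AB is 2×2. Each entry is (row of A)·(column of B):
AB[1,1] = (-2)(-1) + (2)(-3) = -4
AB[1,2] = (-2)(0) + (2)(1) = 2
AB[2,1] = (-2)(-1) + (1)(-3) = -1
AB[2,2] = (-2)(0) + (1)(1) = 1

AB = 
  [ -4,   2]
  [ -1,   1]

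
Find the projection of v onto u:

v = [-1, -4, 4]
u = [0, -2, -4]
proj_u(v) = [0, 4/5, 8/5]

v·u = (-1)(0) + (-4)(-2) + (4)(-4) = -8
u·u = (0)² + (-2)² + (-4)² = 20
proj_u(v) = (v·u / u·u) × u = (-8/20) × u = (-2/5) × u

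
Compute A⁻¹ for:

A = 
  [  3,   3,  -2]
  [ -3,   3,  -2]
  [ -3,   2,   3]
det(A) = (3)·((3)(3) - (-2)(2)) - (3)·((-3)(3) - (-2)(-3)) + (-2)·((-3)(2) - (3)(-3))
  = (3)(13) - (3)(-15) + (-2)(3)
  = 78
det(A) = 78 ≠ 0, so A is invertible.

Cofactors Cᵢⱼ = (-1)ⁱ⁺ʲ·Mᵢⱼ:
C = 
  [ 13,  15,   3]
  [-13,   3, -15]
  [  0,  12,  18]

adj(A) = Cᵀ:
adj(A) = 
  [ 13, -13,   0]
  [ 15,   3,  12]
  [  3, -15,  18]

A⁻¹ = (1/78) · adj(A):
A⁻¹ = 
  [  1/6,  -1/6,     0]
  [ 5/26,  1/26,  2/13]
  [ 1/26, -5/26,  3/13]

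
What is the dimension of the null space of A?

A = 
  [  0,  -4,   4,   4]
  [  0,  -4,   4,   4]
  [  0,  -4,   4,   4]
nullity(A) = 3

Row reduce:
R2 → R2 - (1)·R1
R3 → R3 - (1)·R1
REF = 
  [  0,  -4,   4,   4]
  [  0,   0,   0,   0]
  [  0,   0,   0,   0]
Pivot columns: 2 → 1 pivot.
rank(A) = 1, so nullity(A) = 4 - 1 = 3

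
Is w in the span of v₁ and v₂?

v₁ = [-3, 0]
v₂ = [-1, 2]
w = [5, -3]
Yes

Form the augmented matrix and row-reduce:
[v₁|v₂|w] = 
  [ -3,  -1,   5]
  [  0,   2,  -3]
(already in echelon form — no row operations needed)

No row of the form [0 0 | nonzero], so the system is consistent. Back-substitution gives c₁ = -7/6, c₂ = -3/2: w = (-7/6)·v₁ + (-3/2)·v₂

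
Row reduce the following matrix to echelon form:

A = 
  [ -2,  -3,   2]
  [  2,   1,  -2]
Row operations:
R2 → R2 + (1)·R1

Resulting echelon form:
REF = 
  [ -2,  -3,   2]
  [  0,  -2,   0]

Rank = 2 (number of non-zero pivot rows).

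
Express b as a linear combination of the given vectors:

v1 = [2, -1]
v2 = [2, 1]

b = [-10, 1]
c1 = -3, c2 = -2

b = -3·v1 + -2·v2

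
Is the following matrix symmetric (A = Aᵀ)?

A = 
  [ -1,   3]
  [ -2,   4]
No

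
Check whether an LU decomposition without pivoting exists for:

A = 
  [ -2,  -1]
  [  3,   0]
Yes.
A[1,1] = -2 ≠ 0, so Gaussian elimination proceeds without a row swap: multiplier ℓ₂₁ = (3)/(-2) = -3/2, and U[2,2] = 0 - (-3/2)(-1) = -3/2.
L = 
  [   1,    0]
  [-3/2,    1]
U = 
  [  -2,   -1]
  [   0, -3/2]
Check row 2 of LU: [(-3/2)(-2), (-3/2)(-1) + (-3/2)] = [3, 0] = row 2 of A ✓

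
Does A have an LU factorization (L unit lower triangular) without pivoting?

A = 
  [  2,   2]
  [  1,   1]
Yes.
A[1,1] = 2 ≠ 0, so Gaussian elimination proceeds without a row swap: multiplier ℓ₂₁ = (1)/(2) = 1/2, and U[2,2] = 1 - (1/2)(2) = 0.
L = 
  [  1,   0]
  [1/2,   1]
U = 
  [  2,   2]
  [  0,   0]
Check row 2 of LU: [(1/2)(2), (1/2)(2) + 0] = [1, 1] = row 2 of A ✓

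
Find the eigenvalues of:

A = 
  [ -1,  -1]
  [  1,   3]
tr(A) = 2, det(A) = -2
Characteristic polynomial: λ² - tr(A)λ + det(A) = λ² - 2λ - 2
λ² - 2λ - 2 = 0  ⇒  λ = (2 ± √((-2)² - 4·(-2)))/2 = (2 ± √(12))/2
  = 1 + √3,  1 - √3

λ = 1 + √3, 1 - √3  (≈ 2.732, -0.7321)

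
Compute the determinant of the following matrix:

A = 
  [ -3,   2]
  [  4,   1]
For a 2×2 matrix, det = ad - bc = (-3)(1) - (2)(4) = -11

det(A) = -11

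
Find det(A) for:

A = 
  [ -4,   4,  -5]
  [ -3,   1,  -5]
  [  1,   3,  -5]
Cofactor expansion along row 1:
det(A) = (-4)·((1)(-5) - (-5)(3)) - (4)·((-3)(-5) - (-5)(1)) + (-5)·((-3)(3) - (1)(1))
  = (-4)(10) - (4)(20) + (-5)(-10)
  = -70

det(A) = -70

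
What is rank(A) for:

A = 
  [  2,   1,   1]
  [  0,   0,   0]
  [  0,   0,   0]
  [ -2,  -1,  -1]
rank(A) = 1

Row reduce:
R4 → R4 + (1)·R1
REF = 
  [  2,   1,   1]
  [  0,   0,   0]
  [  0,   0,   0]
  [  0,   0,   0]
Pivot columns: 1 → 1 pivot.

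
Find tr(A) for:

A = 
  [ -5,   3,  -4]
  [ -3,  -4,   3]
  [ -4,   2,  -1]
-10

tr(A) = -5 + -4 + -1 = -10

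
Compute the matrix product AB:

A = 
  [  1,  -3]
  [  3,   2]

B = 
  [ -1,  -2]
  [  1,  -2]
AB = 
  [ -4,   4]
  [ -1, -10]

A is 2×2 and B is 2×2, so AB is 2×2. Each entry is (row of A)·(column of B):
AB[1,1] = (1)(-1) + (-3)(1) = -4
AB[1,2] = (1)(-2) + (-3)(-2) = 4
AB[2,1] = (3)(-1) + (2)(1) = -1
AB[2,2] = (3)(-2) + (2)(-2) = -10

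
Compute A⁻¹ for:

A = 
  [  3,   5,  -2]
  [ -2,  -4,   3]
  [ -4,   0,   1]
det(A) = (3)·((-4)(1) - (3)(0)) - (5)·((-2)(1) - (3)(-4)) + (-2)·((-2)(0) - (-4)(-4))
  = (3)(-4) - (5)(10) + (-2)(-16)
  = -30
det(A) = -30 ≠ 0, so A is invertible.

Cofactors Cᵢⱼ = (-1)ⁱ⁺ʲ·Mᵢⱼ:
C = 
  [ -4, -10, -16]
  [ -5,  -5, -20]
  [  7,  -5,  -2]

adj(A) = Cᵀ:
adj(A) = 
  [ -4,  -5,   7]
  [-10,  -5,  -5]
  [-16, -20,  -2]

A⁻¹ = (-1/30) · adj(A):
A⁻¹ = 
  [ 2/15,   1/6, -7/30]
  [  1/3,   1/6,   1/6]
  [ 8/15,   2/3,  1/15]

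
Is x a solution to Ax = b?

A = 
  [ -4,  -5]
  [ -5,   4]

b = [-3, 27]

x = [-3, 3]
Yes

Ax = [-3, 27] = b ✓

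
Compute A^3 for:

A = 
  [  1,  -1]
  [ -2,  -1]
A^3 = 
  [  3,  -3]
  [ -6,  -3]

A² = A·A:
A²[1,1] = (1)(1) + (-1)(-2) = 3
A²[1,2] = (1)(-1) + (-1)(-1) = 0
A²[2,1] = (-2)(1) + (-1)(-2) = 0
A²[2,2] = (-2)(-1) + (-1)(-1) = 3
A² = 
  [  3,   0]
  [  0,   3]

A^3 = A^2·A:
A^3[1,1] = (3)(1) + (0)(-2) = 3
A^3[1,2] = (3)(-1) + (0)(-1) = -3
A^3[2,1] = (0)(1) + (3)(-2) = -6
A^3[2,2] = (0)(-1) + (3)(-1) = -3
A^3 = 
  [  3,  -3]
  [ -6,  -3]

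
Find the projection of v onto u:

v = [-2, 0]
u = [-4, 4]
proj_u(v) = [-1, 1]

v·u = (-2)(-4) + (0)(4) = 8
u·u = (-4)² + (4)² = 32
proj_u(v) = (v·u / u·u) × u = (8/32) × u = (1/4) × u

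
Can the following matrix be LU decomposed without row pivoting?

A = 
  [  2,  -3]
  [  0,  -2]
Yes.
A[1,1] = 2 ≠ 0, so Gaussian elimination proceeds without a row swap: multiplier ℓ₂₁ = (0)/(2) = 0, and U[2,2] = -2 - (0)(-3) = -2.
L = 
  [  1,   0]
  [  0,   1]
U = 
  [  2,  -3]
  [  0,  -2]
Check row 2 of LU: [(0)(2), (0)(-3) + (-2)] = [0, -2] = row 2 of A ✓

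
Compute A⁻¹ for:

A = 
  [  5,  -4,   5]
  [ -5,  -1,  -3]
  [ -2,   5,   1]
det(A) = (5)·((-1)(1) - (-3)(5)) - (-4)·((-5)(1) - (-3)(-2)) + (5)·((-5)(5) - (-1)(-2))
  = (5)(14) - (-4)(-11) + (5)(-27)
  = -109
det(A) = -109 ≠ 0, so A is invertible.

Cofactors Cᵢⱼ = (-1)ⁱ⁺ʲ·Mᵢⱼ:
C = 
  [ 14,  11, -27]
  [ 29,  15, -17]
  [ 17, -10, -25]

adj(A) = Cᵀ:
adj(A) = 
  [ 14,  29,  17]
  [ 11,  15, -10]
  [-27, -17, -25]

A⁻¹ = (-1/109) · adj(A):
A⁻¹ = 
  [-14/109, -29/109, -17/109]
  [-11/109, -15/109,  10/109]
  [ 27/109,  17/109,  25/109]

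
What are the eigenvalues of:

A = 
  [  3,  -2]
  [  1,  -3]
tr(A) = 0, det(A) = -7
Characteristic polynomial: λ² - tr(A)λ + det(A) = λ² - 7
λ² - 7 = 0  ⇒  λ = (0 ± √((0)² - 4·(-7)))/2 = (0 ± √(28))/2
  = √7,  -√7

λ = √7, -√7  (≈ 2.646, -2.646)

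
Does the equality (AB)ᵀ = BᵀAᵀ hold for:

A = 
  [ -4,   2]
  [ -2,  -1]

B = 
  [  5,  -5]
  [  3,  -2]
Yes

(AB)ᵀ = 
  [-14, -13]
  [ 16,  12]

BᵀAᵀ = 
  [-14, -13]
  [ 16,  12]

Both sides are equal — this is the standard identity (AB)ᵀ = BᵀAᵀ, which holds for all A, B.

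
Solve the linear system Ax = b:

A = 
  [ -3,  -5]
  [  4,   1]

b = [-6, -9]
x = [-3, 3]

Row reduce the augmented matrix [A|b]:
R2 → R2 + (4/3)·R1
REF = 
  [   -3,    -5,    -6]
  [    0, -17/3,   -17]

Back-substitution:
x₂ = (-17) / (-17/3) = 3
x₁ = (-6 - (-5)(3)) / (-3) = -3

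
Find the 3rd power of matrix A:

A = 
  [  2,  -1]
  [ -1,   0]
A^3 = 
  [ 12,  -5]
  [ -5,   2]

A² = A·A:
A²[1,1] = (2)(2) + (-1)(-1) = 5
A²[1,2] = (2)(-1) + (-1)(0) = -2
A²[2,1] = (-1)(2) + (0)(-1) = -2
A²[2,2] = (-1)(-1) + (0)(0) = 1
A² = 
  [  5,  -2]
  [ -2,   1]

A^3 = A^2·A:
A^3[1,1] = (5)(2) + (-2)(-1) = 12
A^3[1,2] = (5)(-1) + (-2)(0) = -5
A^3[2,1] = (-2)(2) + (1)(-1) = -5
A^3[2,2] = (-2)(-1) + (1)(0) = 2
A^3 = 
  [ 12,  -5]
  [ -5,   2]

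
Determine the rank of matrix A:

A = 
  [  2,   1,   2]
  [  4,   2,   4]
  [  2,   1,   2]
rank(A) = 1

Row reduce:
R2 → R2 - (2)·R1
R3 → R3 - (1)·R1
REF = 
  [  2,   1,   2]
  [  0,   0,   0]
  [  0,   0,   0]
Pivot columns: 1 → 1 pivot.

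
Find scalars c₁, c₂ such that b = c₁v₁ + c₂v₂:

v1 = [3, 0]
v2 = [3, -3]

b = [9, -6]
c1 = 1, c2 = 2

b = 1·v1 + 2·v2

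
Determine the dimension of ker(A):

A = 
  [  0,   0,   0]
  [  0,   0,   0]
nullity(A) = 3

Row reduce:
(no row operations needed)
REF = 
  [  0,   0,   0]
  [  0,   0,   0]
Pivot columns: none → 0 pivots.
rank(A) = 0, so nullity(A) = 3 - 0 = 3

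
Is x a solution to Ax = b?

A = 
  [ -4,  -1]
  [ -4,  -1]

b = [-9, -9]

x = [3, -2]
No

Ax = [-10, -10] ≠ b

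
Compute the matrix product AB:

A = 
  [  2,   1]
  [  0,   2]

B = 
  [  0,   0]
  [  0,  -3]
AB = 
  [  0,  -3]
  [  0,  -6]

A is 2×2 and B is 2×2, so AB is 2×2. Each entry is (row of A)·(column of B):
AB[1,1] = (2)(0) + (1)(0) = 0
AB[1,2] = (2)(0) + (1)(-3) = -3
AB[2,1] = (0)(0) + (2)(0) = 0
AB[2,2] = (0)(0) + (2)(-3) = -6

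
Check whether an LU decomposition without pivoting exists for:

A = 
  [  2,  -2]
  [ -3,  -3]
Yes.
A[1,1] = 2 ≠ 0, so Gaussian elimination proceeds without a row swap: multiplier ℓ₂₁ = (-3)/(2) = -3/2, and U[2,2] = -3 - (-3/2)(-2) = -6.
L = 
  [   1,    0]
  [-3/2,    1]
U = 
  [  2,  -2]
  [  0,  -6]
Check row 2 of LU: [(-3/2)(2), (-3/2)(-2) + (-6)] = [-3, -3] = row 2 of A ✓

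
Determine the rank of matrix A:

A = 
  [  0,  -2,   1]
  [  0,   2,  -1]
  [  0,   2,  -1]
rank(A) = 1

Row reduce:
R2 → R2 + (1)·R1
R3 → R3 + (1)·R1
REF = 
  [  0,  -2,   1]
  [  0,   0,   0]
  [  0,   0,   0]
Pivot columns: 2 → 1 pivot.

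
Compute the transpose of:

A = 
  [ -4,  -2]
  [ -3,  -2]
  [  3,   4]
Aᵀ = 
  [ -4,  -3,   3]
  [ -2,  -2,   4]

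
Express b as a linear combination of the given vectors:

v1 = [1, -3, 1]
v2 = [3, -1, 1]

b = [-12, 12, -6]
c1 = -3, c2 = -3

b = -3·v1 + -3·v2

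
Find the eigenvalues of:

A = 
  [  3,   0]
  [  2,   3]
λ = 3, 3

tr(A) = 6, det(A) = 9
Characteristic polynomial: λ² - tr(A)λ + det(A) = λ² - 6λ + 9
λ² - 6λ + 9 = (λ - 3)²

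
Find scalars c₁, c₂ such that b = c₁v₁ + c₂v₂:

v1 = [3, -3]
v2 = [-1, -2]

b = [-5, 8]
c1 = -2, c2 = -1

b = -2·v1 + -1·v2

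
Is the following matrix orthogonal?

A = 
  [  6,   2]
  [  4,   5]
No

AᵀA = 
  [ 52,  32]
  [ 32,  29]
≠ I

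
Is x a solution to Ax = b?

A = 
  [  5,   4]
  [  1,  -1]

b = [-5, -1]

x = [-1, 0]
Yes

Ax = [-5, -1] = b ✓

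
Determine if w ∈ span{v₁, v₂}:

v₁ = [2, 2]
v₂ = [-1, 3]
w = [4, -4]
Yes

Form the augmented matrix and row-reduce:
[v₁|v₂|w] = 
  [  2,  -1,   4]
  [  2,   3,  -4]
R2 → R2 - (1)·R1
REF = 
  [  2,  -1,   4]
  [  0,   4,  -8]

No row of the form [0 0 | nonzero], so the system is consistent. Back-substitution gives c₁ = 1, c₂ = -2: w = (1)·v₁ + (-2)·v₂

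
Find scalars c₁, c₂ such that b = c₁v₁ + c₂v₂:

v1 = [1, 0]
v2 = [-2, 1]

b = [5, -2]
c1 = 1, c2 = -2

b = 1·v1 + -2·v2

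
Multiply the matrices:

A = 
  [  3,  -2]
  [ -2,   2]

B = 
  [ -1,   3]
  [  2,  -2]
AB = 
  [ -7,  13]
  [  6, -10]

A is 2×2 and B is 2×2, so AB is 2×2. Each entry is (row of A)·(column of B):
AB[1,1] = (3)(-1) + (-2)(2) = -7
AB[1,2] = (3)(3) + (-2)(-2) = 13
AB[2,1] = (-2)(-1) + (2)(2) = 6
AB[2,2] = (-2)(3) + (2)(-2) = -10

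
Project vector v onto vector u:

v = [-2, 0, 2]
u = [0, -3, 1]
v·u = (-2)(0) + (0)(-3) + (2)(1) = 2
u·u = (0)² + (-3)² + (1)² = 10
proj_u(v) = (v·u / u·u) × u = (2/10) × u = (1/5) × u

proj_u(v) = [0, -3/5, 1/5]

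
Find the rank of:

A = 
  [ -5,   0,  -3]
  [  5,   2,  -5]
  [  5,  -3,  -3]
Row reduce:
R2 → R2 + (1)·R1
R3 → R3 + (1)·R1
R3 → R3 + (3/2)·R2
REF = 
  [ -5,   0,  -3]
  [  0,   2,  -8]
  [  0,   0, -18]
Pivot columns: 1, 2, 3 → 3 pivots.

rank(A) = 3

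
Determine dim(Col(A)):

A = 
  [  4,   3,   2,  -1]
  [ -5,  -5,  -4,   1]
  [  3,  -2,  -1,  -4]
dim(Col(A)) = 3

Row reduce:
R2 → R2 + (5/4)·R1
R3 → R3 - (3/4)·R1
R3 → R3 - (17/5)·R2
REF = 
  [    4,     3,     2,    -1]
  [    0,  -5/4,  -3/2,  -1/4]
  [    0,     0,  13/5, -12/5]
Pivot columns: 1, 2, 3 → 3 pivots.
dim(Col(A)) = number of pivot columns = 3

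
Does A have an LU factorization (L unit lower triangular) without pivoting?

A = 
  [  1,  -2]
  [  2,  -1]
Yes.
A[1,1] = 1 ≠ 0, so Gaussian elimination proceeds without a row swap: multiplier ℓ₂₁ = (2)/(1) = 2, and U[2,2] = -1 - (2)(-2) = 3.
L = 
  [  1,   0]
  [  2,   1]
U = 
  [  1,  -2]
  [  0,   3]
Check row 2 of LU: [(2)(1), (2)(-2) + 3] = [2, -1] = row 2 of A ✓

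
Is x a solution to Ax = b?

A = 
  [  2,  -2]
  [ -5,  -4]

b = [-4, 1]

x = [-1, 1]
Yes

Ax = [-4, 1] = b ✓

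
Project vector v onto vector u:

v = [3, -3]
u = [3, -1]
v·u = (3)(3) + (-3)(-1) = 12
u·u = (3)² + (-1)² = 10
proj_u(v) = (v·u / u·u) × u = (12/10) × u = (6/5) × u

proj_u(v) = [18/5, -6/5]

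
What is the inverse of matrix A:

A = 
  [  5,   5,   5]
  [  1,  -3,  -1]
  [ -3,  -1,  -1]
det(A) = (5)·((-3)(-1) - (-1)(-1)) - (5)·((1)(-1) - (-1)(-3)) + (5)·((1)(-1) - (-3)(-3))
  = (5)(2) - (5)(-4) + (5)(-10)
  = -20
det(A) = -20 ≠ 0, so A is invertible.

Cofactors Cᵢⱼ = (-1)ⁱ⁺ʲ·Mᵢⱼ:
C = 
  [  2,   4, -10]
  [  0,  10, -10]
  [ 10,  10, -20]

adj(A) = Cᵀ:
adj(A) = 
  [  2,   0,  10]
  [  4,  10,  10]
  [-10, -10, -20]

A⁻¹ = (-1/20) · adj(A):
A⁻¹ = 
  [-1/10,     0,  -1/2]
  [ -1/5,  -1/2,  -1/2]
  [  1/2,   1/2,     1]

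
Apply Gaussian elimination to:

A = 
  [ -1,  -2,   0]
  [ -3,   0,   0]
Row operations:
R2 → R2 - (3)·R1

Resulting echelon form:
REF = 
  [ -1,  -2,   0]
  [  0,   6,   0]

Rank = 2 (number of non-zero pivot rows).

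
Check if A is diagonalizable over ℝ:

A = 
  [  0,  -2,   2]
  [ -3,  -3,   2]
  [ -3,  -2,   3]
No

Characteristic polynomial: det(λI - A) = λ³ - 5λ + 12
Testing integer divisors of the constant term: p(-3) = 0, so (λ + 3) is a factor:
p(λ) = (λ + 3)(λ² - 3λ + 4)
λ² - 3λ + 4 = 0  ⇒  λ = (3 ± √((-3)² - 4·(4)))/2 = (3 ± √(-7))/2
  = (3 + i√7)/2,  (3 - i√7)/2
Eigenvalues: -3, (3 + i√7)/2, (3 - i√7)/2  (≈ -3, 1.5 + 1.323i, 1.5 - 1.323i)
Has complex eigenvalues (not diagonalizable over ℝ).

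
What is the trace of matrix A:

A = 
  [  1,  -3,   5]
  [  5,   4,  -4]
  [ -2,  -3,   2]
7

tr(A) = 1 + 4 + 2 = 7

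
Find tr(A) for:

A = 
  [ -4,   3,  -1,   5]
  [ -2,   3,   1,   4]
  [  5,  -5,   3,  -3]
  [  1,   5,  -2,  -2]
0

tr(A) = -4 + 3 + 3 + -2 = 0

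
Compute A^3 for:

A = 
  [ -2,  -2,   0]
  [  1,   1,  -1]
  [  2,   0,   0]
A² = A·A:
A²[1,1] = (-2)(-2) + (-2)(1) + (0)(2) = 2
A²[1,2] = (-2)(-2) + (-2)(1) + (0)(0) = 2
A²[1,3] = (-2)(0) + (-2)(-1) + (0)(0) = 2
A²[2,1] = (1)(-2) + (1)(1) + (-1)(2) = -3
A²[2,2] = (1)(-2) + (1)(1) + (-1)(0) = -1
A²[2,3] = (1)(0) + (1)(-1) + (-1)(0) = -1
A²[3,1] = (2)(-2) + (0)(1) + (0)(2) = -4
A²[3,2] = (2)(-2) + (0)(1) + (0)(0) = -4
A²[3,3] = (2)(0) + (0)(-1) + (0)(0) = 0
A² = 
  [  2,   2,   2]
  [ -3,  -1,  -1]
  [ -4,  -4,   0]

A^3 = A^2·A:
A^3[1,1] = (2)(-2) + (2)(1) + (2)(2) = 2
A^3[1,2] = (2)(-2) + (2)(1) + (2)(0) = -2
A^3[1,3] = (2)(0) + (2)(-1) + (2)(0) = -2
A^3[2,1] = (-3)(-2) + (-1)(1) + (-1)(2) = 3
A^3[2,2] = (-3)(-2) + (-1)(1) + (-1)(0) = 5
A^3[2,3] = (-3)(0) + (-1)(-1) + (-1)(0) = 1
A^3[3,1] = (-4)(-2) + (-4)(1) + (0)(2) = 4
A^3[3,2] = (-4)(-2) + (-4)(1) + (0)(0) = 4
A^3[3,3] = (-4)(0) + (-4)(-1) + (0)(0) = 4
A^3 = 
  [  2,  -2,  -2]
  [  3,   5,   1]
  [  4,   4,   4]

Therefore
A^3 = 
  [  2,  -2,  -2]
  [  3,   5,   1]
  [  4,   4,   4]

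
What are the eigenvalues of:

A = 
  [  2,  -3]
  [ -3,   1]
λ = (3 + √37)/2, (3 - √37)/2  (≈ 4.541, -1.541)

tr(A) = 3, det(A) = -7
Characteristic polynomial: λ² - tr(A)λ + det(A) = λ² - 3λ - 7
λ² - 3λ - 7 = 0  ⇒  λ = (3 ± √((-3)² - 4·(-7)))/2 = (3 ± √(37))/2
  = (3 + √37)/2,  (3 - √37)/2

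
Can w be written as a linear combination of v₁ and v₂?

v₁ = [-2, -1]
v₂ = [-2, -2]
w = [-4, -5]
Yes

Form the augmented matrix and row-reduce:
[v₁|v₂|w] = 
  [ -2,  -2,  -4]
  [ -1,  -2,  -5]
R2 → R2 - (1/2)·R1
REF = 
  [ -2,  -2,  -4]
  [  0,  -1,  -3]

No row of the form [0 0 | nonzero], so the system is consistent. Back-substitution gives c₁ = -1, c₂ = 3: w = (-1)·v₁ + (3)·v₂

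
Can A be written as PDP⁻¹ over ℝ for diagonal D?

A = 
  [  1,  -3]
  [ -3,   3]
Yes

tr(A) = 4, det(A) = -6
Characteristic polynomial: λ² - tr(A)λ + det(A) = λ² - 4λ - 6
λ² - 4λ - 6 = 0  ⇒  λ = (4 ± √((-4)² - 4·(-6)))/2 = (4 ± √(40))/2
  = 2 + √10,  2 - √10
Eigenvalues: 2 + √10, 2 - √10  (≈ 5.162, -1.162)
The two irrational eigenvalues are distinct (simple), so each has alg. mult. = geom. mult. = 1.
Sum of geometric multiplicities equals n, so A has n independent eigenvectors.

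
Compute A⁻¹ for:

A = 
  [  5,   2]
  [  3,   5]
det(A) = (5)(5) - (2)(3) = 19
For a 2×2 matrix, A⁻¹ = (1/det(A)) · [[d, -b], [-c, a]]
    = (1/19) · [[5, -2], [-3, 5]]

A⁻¹ = 
  [ 5/19, -2/19]
  [-3/19,  5/19]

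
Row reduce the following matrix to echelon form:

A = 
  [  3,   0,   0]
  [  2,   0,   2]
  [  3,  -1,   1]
Row operations:
R2 → R2 - (2/3)·R1
R3 → R3 - (1)·R1
Swap R2 ↔ R3

Resulting echelon form:
REF = 
  [  3,   0,   0]
  [  0,  -1,   1]
  [  0,   0,   2]

Rank = 3 (number of non-zero pivot rows).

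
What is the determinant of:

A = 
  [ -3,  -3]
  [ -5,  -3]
For a 2×2 matrix, det = ad - bc = (-3)(-3) - (-3)(-5) = -6

det(A) = -6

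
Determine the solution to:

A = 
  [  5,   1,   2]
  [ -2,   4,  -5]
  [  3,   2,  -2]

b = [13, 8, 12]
x = [2, 3, 0]

Row reduce the augmented matrix [A|b]:
R2 → R2 + (2/5)·R1
R3 → R3 - (3/5)·R1
R3 → R3 - (7/22)·R2
REF = 
  [     5,      1,      2,     13]
  [     0,   22/5,  -21/5,   66/5]
  [     0,      0, -41/22,      0]

Back-substitution:
x₃ = 0 / (-41/22) = 0
x₂ = (66/5 - (-21/5)(0)) / (22/5) = 3
x₁ = (13 - (1)(3) - (2)(0)) / 5 = 2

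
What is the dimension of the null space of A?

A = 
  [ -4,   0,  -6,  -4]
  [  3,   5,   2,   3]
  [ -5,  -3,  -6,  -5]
nullity(A) = 2

Row reduce:
R2 → R2 + (3/4)·R1
R3 → R3 - (5/4)·R1
R3 → R3 + (3/5)·R2
REF = 
  [  -4,    0,   -6,   -4]
  [   0,    5, -5/2,    0]
  [   0,    0,    0,    0]
Pivot columns: 1, 2 → 2 pivots.
rank(A) = 2, so nullity(A) = 4 - 2 = 2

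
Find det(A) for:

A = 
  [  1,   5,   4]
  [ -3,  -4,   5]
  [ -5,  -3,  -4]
Cofactor expansion along row 1:
det(A) = (1)·((-4)(-4) - (5)(-3)) - (5)·((-3)(-4) - (5)(-5)) + (4)·((-3)(-3) - (-4)(-5))
  = (1)(31) - (5)(37) + (4)(-11)
  = -198

det(A) = -198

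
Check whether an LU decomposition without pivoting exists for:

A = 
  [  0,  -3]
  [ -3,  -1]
No.
A[1,1] = 0 but A[2,1] = -3 ≠ 0. Any LU with L unit lower triangular has (LU)[1,1] = U[1,1] and (LU)[2,1] = L[2,1]·U[1,1]; matching A forces U[1,1] = 0, which then forces (LU)[2,1] = 0 ≠ -3. A row swap (pivoting) is required.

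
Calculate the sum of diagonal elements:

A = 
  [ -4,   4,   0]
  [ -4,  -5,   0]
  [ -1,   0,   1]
-8

tr(A) = -4 + -5 + 1 = -8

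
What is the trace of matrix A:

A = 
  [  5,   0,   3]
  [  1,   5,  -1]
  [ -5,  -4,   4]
14

tr(A) = 5 + 5 + 4 = 14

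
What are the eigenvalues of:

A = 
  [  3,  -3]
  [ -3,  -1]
λ = 1 + √13, 1 - √13  (≈ 4.606, -2.606)

tr(A) = 2, det(A) = -12
Characteristic polynomial: λ² - tr(A)λ + det(A) = λ² - 2λ - 12
λ² - 2λ - 12 = 0  ⇒  λ = (2 ± √((-2)² - 4·(-12)))/2 = (2 ± √(52))/2
  = 1 + √13,  1 - √13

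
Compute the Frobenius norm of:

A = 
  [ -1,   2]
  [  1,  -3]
||A||_F = 3.873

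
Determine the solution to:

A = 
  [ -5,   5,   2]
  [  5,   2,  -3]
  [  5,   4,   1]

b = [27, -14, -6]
x = [-3, 2, 1]

Row reduce the augmented matrix [A|b]:
R2 → R2 + (1)·R1
R3 → R3 + (1)·R1
R3 → R3 - (9/7)·R2
REF = 
  [  -5,    5,    2,   27]
  [   0,    7,   -1,   13]
  [   0,    0, 30/7, 30/7]

Back-substitution:
x₃ = (30/7) / (30/7) = 1
x₂ = (13 - (-1)(1)) / 7 = 2
x₁ = (27 - (5)(2) - (2)(1)) / (-5) = -3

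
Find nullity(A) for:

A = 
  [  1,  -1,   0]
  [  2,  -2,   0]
nullity(A) = 2

Row reduce:
R2 → R2 - (2)·R1
REF = 
  [  1,  -1,   0]
  [  0,   0,   0]
Pivot columns: 1 → 1 pivot.
rank(A) = 1, so nullity(A) = 3 - 1 = 2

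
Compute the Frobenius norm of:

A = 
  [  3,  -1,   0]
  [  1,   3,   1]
||A||_F = 4.583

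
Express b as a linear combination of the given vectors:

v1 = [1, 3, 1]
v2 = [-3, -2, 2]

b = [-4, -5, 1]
c1 = -1, c2 = 1

b = -1·v1 + 1·v2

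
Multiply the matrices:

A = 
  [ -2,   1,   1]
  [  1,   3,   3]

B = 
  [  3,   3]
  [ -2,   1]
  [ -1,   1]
A is 2×3 and B is 3×2, so AB is 2×2. Each entry is (row of A)·(column of B):
AB[1,1] = (-2)(3) + (1)(-2) + (1)(-1) = -9
AB[1,2] = (-2)(3) + (1)(1) + (1)(1) = -4
AB[2,1] = (1)(3) + (3)(-2) + (3)(-1) = -6
AB[2,2] = (1)(3) + (3)(1) + (3)(1) = 9

AB = 
  [ -9,  -4]
  [ -6,   9]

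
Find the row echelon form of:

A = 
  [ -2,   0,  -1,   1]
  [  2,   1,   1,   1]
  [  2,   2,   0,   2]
Row operations:
R2 → R2 + (1)·R1
R3 → R3 + (1)·R1
R3 → R3 - (2)·R2

Resulting echelon form:
REF = 
  [ -2,   0,  -1,   1]
  [  0,   1,   0,   2]
  [  0,   0,  -1,  -1]

Rank = 3 (number of non-zero pivot rows).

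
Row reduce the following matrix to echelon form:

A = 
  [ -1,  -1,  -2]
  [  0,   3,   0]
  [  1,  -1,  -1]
Row operations:
R3 → R3 + (1)·R1
R3 → R3 + (2/3)·R2

Resulting echelon form:
REF = 
  [ -1,  -1,  -2]
  [  0,   3,   0]
  [  0,   0,  -3]

Rank = 3 (number of non-zero pivot rows).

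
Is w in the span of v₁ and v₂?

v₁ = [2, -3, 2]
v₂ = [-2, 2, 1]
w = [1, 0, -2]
No

Form the augmented matrix and row-reduce:
[v₁|v₂|w] = 
  [  2,  -2,   1]
  [ -3,   2,   0]
  [  2,   1,  -2]
R2 → R2 + (3/2)·R1
R3 → R3 - (1)·R1
R3 → R3 + (3)·R2
REF = 
  [  2,  -2,   1]
  [  0,  -1, 3/2]
  [  0,   0, 3/2]

Row 3 reads [0 0 | 3/2], i.e. 0 = 3/2, so the system is inconsistent and w ∉ span{v₁, v₂}.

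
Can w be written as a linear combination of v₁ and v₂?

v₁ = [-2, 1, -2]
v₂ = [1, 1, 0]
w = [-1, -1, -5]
No

Form the augmented matrix and row-reduce:
[v₁|v₂|w] = 
  [ -2,   1,  -1]
  [  1,   1,  -1]
  [ -2,   0,  -5]
R2 → R2 + (1/2)·R1
R3 → R3 - (1)·R1
R3 → R3 + (2/3)·R2
REF = 
  [  -2,    1,   -1]
  [   0,  3/2, -3/2]
  [   0,    0,   -5]

Row 3 reads [0 0 | -5], i.e. 0 = -5, so the system is inconsistent and w ∉ span{v₁, v₂}.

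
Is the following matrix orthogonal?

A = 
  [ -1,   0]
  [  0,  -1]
Yes

AᵀA = 
  [  1,   0]
  [  0,   1]
= I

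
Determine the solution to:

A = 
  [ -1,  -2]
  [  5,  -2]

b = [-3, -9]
Row reduce the augmented matrix [A|b]:
R2 → R2 + (5)·R1
REF = 
  [ -1,  -2,  -3]
  [  0, -12, -24]

Back-substitution:
x₂ = (-24) / (-12) = 2
x₁ = (-3 - (-2)(2)) / (-1) = -1

x = [-1, 2]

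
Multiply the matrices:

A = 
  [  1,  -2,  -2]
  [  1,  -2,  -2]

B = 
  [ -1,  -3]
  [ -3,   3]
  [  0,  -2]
A is 2×3 and B is 3×2, so AB is 2×2. Each entry is (row of A)·(column of B):
AB[1,1] = (1)(-1) + (-2)(-3) + (-2)(0) = 5
AB[1,2] = (1)(-3) + (-2)(3) + (-2)(-2) = -5
AB[2,1] = (1)(-1) + (-2)(-3) + (-2)(0) = 5
AB[2,2] = (1)(-3) + (-2)(3) + (-2)(-2) = -5

AB = 
  [  5,  -5]
  [  5,  -5]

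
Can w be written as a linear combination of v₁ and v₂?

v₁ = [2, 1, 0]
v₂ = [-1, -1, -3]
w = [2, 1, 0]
Yes

Form the augmented matrix and row-reduce:
[v₁|v₂|w] = 
  [  2,  -1,   2]
  [  1,  -1,   1]
  [  0,  -3,   0]
R2 → R2 - (1/2)·R1
R3 → R3 - (6)·R2
REF = 
  [   2,   -1,    2]
  [   0, -1/2,    0]
  [   0,    0,    0]

No row of the form [0 0 | nonzero], so the system is consistent. Back-substitution gives c₁ = 1, c₂ = 0: w = (1)·v₁ + (0)·v₂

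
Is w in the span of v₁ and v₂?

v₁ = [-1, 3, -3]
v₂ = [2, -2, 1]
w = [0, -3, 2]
No

Form the augmented matrix and row-reduce:
[v₁|v₂|w] = 
  [ -1,   2,   0]
  [  3,  -2,  -3]
  [ -3,   1,   2]
R2 → R2 + (3)·R1
R3 → R3 - (3)·R1
R3 → R3 + (5/4)·R2
REF = 
  [  -1,    2,    0]
  [   0,    4,   -3]
  [   0,    0, -7/4]

Row 3 reads [0 0 | -7/4], i.e. 0 = -7/4, so the system is inconsistent and w ∉ span{v₁, v₂}.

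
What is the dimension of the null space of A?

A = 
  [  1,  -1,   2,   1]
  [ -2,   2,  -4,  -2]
nullity(A) = 3

Row reduce:
R2 → R2 + (2)·R1
REF = 
  [  1,  -1,   2,   1]
  [  0,   0,   0,   0]
Pivot columns: 1 → 1 pivot.
rank(A) = 1, so nullity(A) = 4 - 1 = 3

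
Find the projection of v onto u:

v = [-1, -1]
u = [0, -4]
v·u = (-1)(0) + (-1)(-4) = 4
u·u = (0)² + (-4)² = 16
proj_u(v) = (v·u / u·u) × u = (4/16) × u = (1/4) × u

proj_u(v) = [0, -1]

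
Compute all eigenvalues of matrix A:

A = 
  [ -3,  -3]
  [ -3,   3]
λ = 3√2, -3√2  (≈ 4.243, -4.243)

tr(A) = 0, det(A) = -18
Characteristic polynomial: λ² - tr(A)λ + det(A) = λ² - 18
λ² - 18 = 0  ⇒  λ = (0 ± √((0)² - 4·(-18)))/2 = (0 ± √(72))/2
  = 3√2,  -3√2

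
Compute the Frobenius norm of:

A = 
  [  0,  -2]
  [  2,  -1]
||A||_F = 3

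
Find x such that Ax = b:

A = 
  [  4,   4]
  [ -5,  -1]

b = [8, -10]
x = [2, 0]

Row reduce the augmented matrix [A|b]:
R2 → R2 + (5/4)·R1
REF = 
  [  4,   4,   8]
  [  0,   4,   0]

Back-substitution:
x₂ = 0 / 4 = 0
x₁ = (8 - (4)(0)) / 4 = 2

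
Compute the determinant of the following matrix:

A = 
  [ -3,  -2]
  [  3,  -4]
18

For a 2×2 matrix, det = ad - bc = (-3)(-4) - (-2)(3) = 18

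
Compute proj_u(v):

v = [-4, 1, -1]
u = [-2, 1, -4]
proj_u(v) = [-26/21, 13/21, -52/21]

v·u = (-4)(-2) + (1)(1) + (-1)(-4) = 13
u·u = (-2)² + (1)² + (-4)² = 21
proj_u(v) = (v·u / u·u) × u = (13/21) × u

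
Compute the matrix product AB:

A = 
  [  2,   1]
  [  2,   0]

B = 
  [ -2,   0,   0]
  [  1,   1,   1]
AB = 
  [ -3,   1,   1]
  [ -4,   0,   0]

A is 2×2 and B is 2×3, so AB is 2×3. Each entry is (row of A)·(column of B):
AB[1,1] = (2)(-2) + (1)(1) = -3
AB[1,2] = (2)(0) + (1)(1) = 1
AB[1,3] = (2)(0) + (1)(1) = 1
AB[2,1] = (2)(-2) + (0)(1) = -4
AB[2,2] = (2)(0) + (0)(1) = 0
AB[2,3] = (2)(0) + (0)(1) = 0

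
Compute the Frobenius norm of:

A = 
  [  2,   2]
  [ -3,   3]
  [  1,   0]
||A||_F = 5.196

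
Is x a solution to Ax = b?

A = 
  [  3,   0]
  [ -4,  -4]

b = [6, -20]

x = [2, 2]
No

Ax = [6, -16] ≠ b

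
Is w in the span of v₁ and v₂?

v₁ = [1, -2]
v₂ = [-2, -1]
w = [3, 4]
Yes

Form the augmented matrix and row-reduce:
[v₁|v₂|w] = 
  [  1,  -2,   3]
  [ -2,  -1,   4]
R2 → R2 + (2)·R1
REF = 
  [  1,  -2,   3]
  [  0,  -5,  10]

No row of the form [0 0 | nonzero], so the system is consistent. Back-substitution gives c₁ = -1, c₂ = -2: w = (-1)·v₁ + (-2)·v₂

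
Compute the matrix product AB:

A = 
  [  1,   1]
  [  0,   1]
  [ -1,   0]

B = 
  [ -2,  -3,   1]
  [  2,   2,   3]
AB = 
  [  0,  -1,   4]
  [  2,   2,   3]
  [  2,   3,  -1]

A is 3×2 and B is 2×3, so AB is 3×3. Each entry is (row of A)·(column of B):
AB[1,1] = (1)(-2) + (1)(2) = 0
AB[1,2] = (1)(-3) + (1)(2) = -1
AB[1,3] = (1)(1) + (1)(3) = 4
AB[2,1] = (0)(-2) + (1)(2) = 2
AB[2,2] = (0)(-3) + (1)(2) = 2
AB[2,3] = (0)(1) + (1)(3) = 3
AB[3,1] = (-1)(-2) + (0)(2) = 2
AB[3,2] = (-1)(-3) + (0)(2) = 3
AB[3,3] = (-1)(1) + (0)(3) = -1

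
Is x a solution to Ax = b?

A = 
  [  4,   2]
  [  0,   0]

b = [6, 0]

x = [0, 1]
No

Ax = [2, 0] ≠ b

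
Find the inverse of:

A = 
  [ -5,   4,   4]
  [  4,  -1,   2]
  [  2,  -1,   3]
det(A) = (-5)·((-1)(3) - (2)(-1)) - (4)·((4)(3) - (2)(2)) + (4)·((4)(-1) - (-1)(2))
  = (-5)(-1) - (4)(8) + (4)(-2)
  = -35
det(A) = -35 ≠ 0, so A is invertible.

Cofactors Cᵢⱼ = (-1)ⁱ⁺ʲ·Mᵢⱼ:
C = 
  [ -1,  -8,  -2]
  [-16, -23,   3]
  [ 12,  26, -11]

adj(A) = Cᵀ:
adj(A) = 
  [ -1, -16,  12]
  [ -8, -23,  26]
  [ -2,   3, -11]

A⁻¹ = (-1/35) · adj(A):
A⁻¹ = 
  [  1/35,  16/35, -12/35]
  [  8/35,  23/35, -26/35]
  [  2/35,  -3/35,  11/35]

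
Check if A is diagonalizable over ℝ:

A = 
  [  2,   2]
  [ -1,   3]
No

tr(A) = 5, det(A) = 8
Characteristic polynomial: λ² - tr(A)λ + det(A) = λ² - 5λ + 8
λ² - 5λ + 8 = 0  ⇒  λ = (5 ± √((-5)² - 4·(8)))/2 = (5 ± √(-7))/2
  = (5 + i√7)/2,  (5 - i√7)/2
Eigenvalues: (5 + i√7)/2, (5 - i√7)/2  (≈ 2.5 + 1.323i, 2.5 - 1.323i)
Has complex eigenvalues (not diagonalizable over ℝ).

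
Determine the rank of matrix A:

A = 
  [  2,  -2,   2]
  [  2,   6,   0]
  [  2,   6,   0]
Row reduce:
R2 → R2 - (1)·R1
R3 → R3 - (1)·R1
R3 → R3 - (1)·R2
REF = 
  [  2,  -2,   2]
  [  0,   8,  -2]
  [  0,   0,   0]
Pivot columns: 1, 2 → 2 pivots.

rank(A) = 2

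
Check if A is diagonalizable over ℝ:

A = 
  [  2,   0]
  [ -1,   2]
No

tr(A) = 4, det(A) = 4
Characteristic polynomial: λ² - tr(A)λ + det(A) = λ² - 4λ + 4
λ² - 4λ + 4 = (λ - 2)²
Eigenvalues: 2, 2
λ=2: alg. mult. = 2, geom. mult. = 2 - rank(A - (2)I) = 2 - 1 = 1
Sum of geometric multiplicities = 1 < n = 2, so there aren't enough independent eigenvectors.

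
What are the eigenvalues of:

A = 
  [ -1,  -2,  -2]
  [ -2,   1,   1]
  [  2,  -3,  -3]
λ = 0, -1, -2

Characteristic polynomial: det(λI - A) = λ³ + 3λ² + 2λ
The constant term is 0, so λ = 0 is a root: p(λ) = λ(λ² + 3λ + 2)
λ² + 3λ + 2 = (λ + 2)(λ + 1)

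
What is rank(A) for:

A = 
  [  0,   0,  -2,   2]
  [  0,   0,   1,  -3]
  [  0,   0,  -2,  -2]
Row reduce:
R2 → R2 + (1/2)·R1
R3 → R3 - (1)·R1
R3 → R3 - (2)·R2
REF = 
  [  0,   0,  -2,   2]
  [  0,   0,   0,  -2]
  [  0,   0,   0,   0]
Pivot columns: 3, 4 → 2 pivots.

rank(A) = 2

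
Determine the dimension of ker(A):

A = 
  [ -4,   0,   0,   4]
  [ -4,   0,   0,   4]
nullity(A) = 3

Row reduce:
R2 → R2 - (1)·R1
REF = 
  [ -4,   0,   0,   4]
  [  0,   0,   0,   0]
Pivot columns: 1 → 1 pivot.
rank(A) = 1, so nullity(A) = 4 - 1 = 3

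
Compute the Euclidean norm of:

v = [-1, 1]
1.414

||v||₂ = √((-1)² + (1)²) = √2 = 1.414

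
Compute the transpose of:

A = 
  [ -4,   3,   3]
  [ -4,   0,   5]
Aᵀ = 
  [ -4,  -4]
  [  3,   0]
  [  3,   5]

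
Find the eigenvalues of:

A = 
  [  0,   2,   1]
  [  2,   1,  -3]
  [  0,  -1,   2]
Characteristic polynomial: det(λI - A) = λ³ - 3λ² - 5λ + 10
Testing integer divisors of the constant term: p(-2) = 0, so (λ + 2) is a factor:
p(λ) = (λ + 2)(λ² - 5λ + 5)
λ² - 5λ + 5 = 0  ⇒  λ = (5 ± √((-5)² - 4·(5)))/2 = (5 ± √(5))/2
  = (5 + √5)/2,  (5 - √5)/2

λ = -2, (5 + √5)/2, (5 - √5)/2  (≈ -2, 3.618, 1.382)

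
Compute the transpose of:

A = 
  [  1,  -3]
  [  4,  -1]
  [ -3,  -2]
Aᵀ = 
  [  1,   4,  -3]
  [ -3,  -1,  -2]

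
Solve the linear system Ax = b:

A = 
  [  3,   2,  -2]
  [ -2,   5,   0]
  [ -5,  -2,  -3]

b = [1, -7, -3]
x = [1, -1, 0]

Row reduce the augmented matrix [A|b]:
R2 → R2 + (2/3)·R1
R3 → R3 + (5/3)·R1
R3 → R3 - (4/19)·R2
REF = 
  [      3,       2,      -2,       1]
  [      0,    19/3,    -4/3,   -19/3]
  [      0,       0, -115/19,       0]

Back-substitution:
x₃ = 0 / (-115/19) = 0
x₂ = (-19/3 - (-4/3)(0)) / (19/3) = -1
x₁ = (1 - (2)(-1) - (-2)(0)) / 3 = 1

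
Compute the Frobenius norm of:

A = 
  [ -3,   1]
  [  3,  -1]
||A||_F = 4.472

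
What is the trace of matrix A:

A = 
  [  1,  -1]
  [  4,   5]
6

tr(A) = 1 + 5 = 6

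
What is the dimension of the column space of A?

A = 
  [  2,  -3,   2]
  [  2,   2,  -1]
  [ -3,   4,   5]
dim(Col(A)) = 3

Row reduce:
R2 → R2 - (1)·R1
R3 → R3 + (3/2)·R1
R3 → R3 + (1/10)·R2
REF = 
  [    2,    -3,     2]
  [    0,     5,    -3]
  [    0,     0, 77/10]
Pivot columns: 1, 2, 3 → 3 pivots.
dim(Col(A)) = number of pivot columns = 3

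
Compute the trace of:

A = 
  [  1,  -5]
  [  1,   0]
1

tr(A) = 1 + 0 = 1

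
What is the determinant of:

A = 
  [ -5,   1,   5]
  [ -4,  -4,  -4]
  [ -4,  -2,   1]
40

Cofactor expansion along row 1:
det(A) = (-5)·((-4)(1) - (-4)(-2)) - (1)·((-4)(1) - (-4)(-4)) + (5)·((-4)(-2) - (-4)(-4))
  = (-5)(-12) - (1)(-20) + (5)(-8)
  = 40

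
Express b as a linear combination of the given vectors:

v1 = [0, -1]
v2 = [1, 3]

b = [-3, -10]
c1 = 1, c2 = -3

b = 1·v1 + -3·v2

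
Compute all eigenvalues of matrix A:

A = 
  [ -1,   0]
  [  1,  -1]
tr(A) = -2, det(A) = 1
Characteristic polynomial: λ² - tr(A)λ + det(A) = λ² + 2λ + 1
λ² + 2λ + 1 = (λ + 1)²

λ = -1, -1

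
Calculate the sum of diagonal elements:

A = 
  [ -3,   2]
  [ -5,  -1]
-4

tr(A) = -3 + -1 = -4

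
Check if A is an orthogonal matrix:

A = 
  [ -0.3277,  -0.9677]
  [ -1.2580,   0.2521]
No

AᵀA = 
  [  1.6900,   0]
  [  0,   1]
≠ I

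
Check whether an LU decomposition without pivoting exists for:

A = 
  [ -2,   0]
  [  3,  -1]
Yes.
A[1,1] = -2 ≠ 0, so Gaussian elimination proceeds without a row swap: multiplier ℓ₂₁ = (3)/(-2) = -3/2, and U[2,2] = -1 - (-3/2)(0) = -1.
L = 
  [   1,    0]
  [-3/2,    1]
U = 
  [ -2,   0]
  [  0,  -1]
Check row 2 of LU: [(-3/2)(-2), (-3/2)(0) + (-1)] = [3, -1] = row 2 of A ✓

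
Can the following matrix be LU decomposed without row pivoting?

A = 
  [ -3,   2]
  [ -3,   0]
Yes.
A[1,1] = -3 ≠ 0, so Gaussian elimination proceeds without a row swap: multiplier ℓ₂₁ = (-3)/(-3) = 1, and U[2,2] = 0 - (1)(2) = -2.
L = 
  [  1,   0]
  [  1,   1]
U = 
  [ -3,   2]
  [  0,  -2]
Check row 2 of LU: [(1)(-3), (1)(2) + (-2)] = [-3, 0] = row 2 of A ✓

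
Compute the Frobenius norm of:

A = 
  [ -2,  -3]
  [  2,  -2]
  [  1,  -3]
||A||_F = 5.568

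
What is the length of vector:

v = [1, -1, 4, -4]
5.831

||v||₂ = √((1)² + (-1)² + (4)² + (-4)²) = √34 = 5.831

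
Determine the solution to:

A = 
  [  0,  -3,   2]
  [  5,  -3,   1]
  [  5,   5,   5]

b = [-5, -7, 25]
Row reduce the augmented matrix [A|b]:
Swap R1 ↔ R2
R3 → R3 - (1)·R1
R3 → R3 + (8/3)·R2
REF = 
  [   5,   -3,    1,   -7]
  [   0,   -3,    2,   -5]
  [   0,    0, 28/3, 56/3]

Back-substitution:
x₃ = (56/3) / (28/3) = 2
x₂ = (-5 - (2)(2)) / (-3) = 3
x₁ = (-7 - (-3)(3) - (1)(2)) / 5 = 0

x = [0, 3, 2]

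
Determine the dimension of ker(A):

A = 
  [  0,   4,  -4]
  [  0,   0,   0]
nullity(A) = 2

Row reduce:
(no row operations needed)
REF = 
  [  0,   4,  -4]
  [  0,   0,   0]
Pivot columns: 2 → 1 pivot.
rank(A) = 1, so nullity(A) = 3 - 1 = 2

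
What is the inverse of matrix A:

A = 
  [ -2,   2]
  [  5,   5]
det(A) = (-2)(5) - (2)(5) = -20
For a 2×2 matrix, A⁻¹ = (1/det(A)) · [[d, -b], [-c, a]]
    = (-1/20) · [[5, -2], [-5, -2]]

A⁻¹ = 
  [-1/4, 1/10]
  [ 1/4, 1/10]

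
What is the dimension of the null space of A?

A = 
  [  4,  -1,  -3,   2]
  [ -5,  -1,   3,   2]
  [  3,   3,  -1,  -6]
nullity(A) = 2

Row reduce:
R2 → R2 + (5/4)·R1
R3 → R3 - (3/4)·R1
R3 → R3 + (5/3)·R2
REF = 
  [   4,   -1,   -3,    2]
  [   0, -9/4, -3/4,  9/2]
  [   0,    0,    0,    0]
Pivot columns: 1, 2 → 2 pivots.
rank(A) = 2, so nullity(A) = 4 - 2 = 2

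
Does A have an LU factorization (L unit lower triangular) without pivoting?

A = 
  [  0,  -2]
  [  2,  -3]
No.
A[1,1] = 0 but A[2,1] = 2 ≠ 0. Any LU with L unit lower triangular has (LU)[1,1] = U[1,1] and (LU)[2,1] = L[2,1]·U[1,1]; matching A forces U[1,1] = 0, which then forces (LU)[2,1] = 0 ≠ 2. A row swap (pivoting) is required.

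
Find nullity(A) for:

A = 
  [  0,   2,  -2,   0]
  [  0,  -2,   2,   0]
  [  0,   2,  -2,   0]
nullity(A) = 3

Row reduce:
R2 → R2 + (1)·R1
R3 → R3 - (1)·R1
REF = 
  [  0,   2,  -2,   0]
  [  0,   0,   0,   0]
  [  0,   0,   0,   0]
Pivot columns: 2 → 1 pivot.
rank(A) = 1, so nullity(A) = 4 - 1 = 3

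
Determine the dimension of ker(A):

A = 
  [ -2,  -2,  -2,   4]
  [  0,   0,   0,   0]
nullity(A) = 3

Row reduce:
(no row operations needed)
REF = 
  [ -2,  -2,  -2,   4]
  [  0,   0,   0,   0]
Pivot columns: 1 → 1 pivot.
rank(A) = 1, so nullity(A) = 4 - 1 = 3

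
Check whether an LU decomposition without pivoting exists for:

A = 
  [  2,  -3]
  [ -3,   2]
Yes.
A[1,1] = 2 ≠ 0, so Gaussian elimination proceeds without a row swap: multiplier ℓ₂₁ = (-3)/(2) = -3/2, and U[2,2] = 2 - (-3/2)(-3) = -5/2.
L = 
  [   1,    0]
  [-3/2,    1]
U = 
  [   2,   -3]
  [   0, -5/2]
Check row 2 of LU: [(-3/2)(2), (-3/2)(-3) + (-5/2)] = [-3, 2] = row 2 of A ✓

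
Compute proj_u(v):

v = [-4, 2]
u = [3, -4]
v·u = (-4)(3) + (2)(-4) = -20
u·u = (3)² + (-4)² = 25
proj_u(v) = (v·u / u·u) × u = (-20/25) × u = (-4/5) × u

proj_u(v) = [-12/5, 16/5]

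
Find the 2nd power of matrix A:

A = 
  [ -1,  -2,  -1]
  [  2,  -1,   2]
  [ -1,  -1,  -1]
A² = A·A:
A²[1,1] = (-1)(-1) + (-2)(2) + (-1)(-1) = -2
A²[1,2] = (-1)(-2) + (-2)(-1) + (-1)(-1) = 5
A²[1,3] = (-1)(-1) + (-2)(2) + (-1)(-1) = -2
A²[2,1] = (2)(-1) + (-1)(2) + (2)(-1) = -6
A²[2,2] = (2)(-2) + (-1)(-1) + (2)(-1) = -5
A²[2,3] = (2)(-1) + (-1)(2) + (2)(-1) = -6
A²[3,1] = (-1)(-1) + (-1)(2) + (-1)(-1) = 0
A²[3,2] = (-1)(-2) + (-1)(-1) + (-1)(-1) = 4
A²[3,3] = (-1)(-1) + (-1)(2) + (-1)(-1) = 0
A² = 
  [ -2,   5,  -2]
  [ -6,  -5,  -6]
  [  0,   4,   0]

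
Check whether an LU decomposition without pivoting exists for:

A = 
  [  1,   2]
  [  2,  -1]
Yes.
A[1,1] = 1 ≠ 0, so Gaussian elimination proceeds without a row swap: multiplier ℓ₂₁ = (2)/(1) = 2, and U[2,2] = -1 - (2)(2) = -5.
L = 
  [  1,   0]
  [  2,   1]
U = 
  [  1,   2]
  [  0,  -5]
Check row 2 of LU: [(2)(1), (2)(2) + (-5)] = [2, -1] = row 2 of A ✓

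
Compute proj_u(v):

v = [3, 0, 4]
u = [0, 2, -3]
v·u = (3)(0) + (0)(2) + (4)(-3) = -12
u·u = (0)² + (2)² + (-3)² = 13
proj_u(v) = (v·u / u·u) × u = (-12/13) × u

proj_u(v) = [0, -24/13, 36/13]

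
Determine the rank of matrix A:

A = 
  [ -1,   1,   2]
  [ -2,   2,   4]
Row reduce:
R2 → R2 - (2)·R1
REF = 
  [ -1,   1,   2]
  [  0,   0,   0]
Pivot columns: 1 → 1 pivot.

rank(A) = 1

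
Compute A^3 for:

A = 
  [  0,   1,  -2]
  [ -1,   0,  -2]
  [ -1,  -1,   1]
A^3 = 
  [  2,   5, -10]
  [ -1,   2,  -6]
  [ -3,  -5,   9]

A² = A·A:
A²[1,1] = (0)(0) + (1)(-1) + (-2)(-1) = 1
A²[1,2] = (0)(1) + (1)(0) + (-2)(-1) = 2
A²[1,3] = (0)(-2) + (1)(-2) + (-2)(1) = -4
A²[2,1] = (-1)(0) + (0)(-1) + (-2)(-1) = 2
A²[2,2] = (-1)(1) + (0)(0) + (-2)(-1) = 1
A²[2,3] = (-1)(-2) + (0)(-2) + (-2)(1) = 0
A²[3,1] = (-1)(0) + (-1)(-1) + (1)(-1) = 0
A²[3,2] = (-1)(1) + (-1)(0) + (1)(-1) = -2
A²[3,3] = (-1)(-2) + (-1)(-2) + (1)(1) = 5
A² = 
  [  1,   2,  -4]
  [  2,   1,   0]
  [  0,  -2,   5]

A^3 = A^2·A:
A^3[1,1] = (1)(0) + (2)(-1) + (-4)(-1) = 2
A^3[1,2] = (1)(1) + (2)(0) + (-4)(-1) = 5
A^3[1,3] = (1)(-2) + (2)(-2) + (-4)(1) = -10
A^3[2,1] = (2)(0) + (1)(-1) + (0)(-1) = -1
A^3[2,2] = (2)(1) + (1)(0) + (0)(-1) = 2
A^3[2,3] = (2)(-2) + (1)(-2) + (0)(1) = -6
A^3[3,1] = (0)(0) + (-2)(-1) + (5)(-1) = -3
A^3[3,2] = (0)(1) + (-2)(0) + (5)(-1) = -5
A^3[3,3] = (0)(-2) + (-2)(-2) + (5)(1) = 9
A^3 = 
  [  2,   5, -10]
  [ -1,   2,  -6]
  [ -3,  -5,   9]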